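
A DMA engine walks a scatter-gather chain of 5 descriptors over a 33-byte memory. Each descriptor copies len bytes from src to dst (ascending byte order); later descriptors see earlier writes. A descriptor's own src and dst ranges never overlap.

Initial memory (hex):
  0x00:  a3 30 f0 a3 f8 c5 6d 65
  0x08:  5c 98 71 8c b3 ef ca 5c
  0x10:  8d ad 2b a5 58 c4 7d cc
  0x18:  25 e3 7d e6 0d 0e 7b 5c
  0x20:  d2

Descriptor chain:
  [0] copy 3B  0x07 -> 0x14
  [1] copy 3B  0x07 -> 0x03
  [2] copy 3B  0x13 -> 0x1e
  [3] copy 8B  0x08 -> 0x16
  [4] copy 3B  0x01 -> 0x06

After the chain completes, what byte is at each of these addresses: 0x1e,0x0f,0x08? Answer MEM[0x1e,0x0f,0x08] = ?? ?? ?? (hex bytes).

MEM[0x1e,0x0f,0x08] = a5 5c 65

  after D0: wrote 3B at 0x14 = 655c98
  after D1: wrote 3B at 0x03 = 655c98
  after D2: wrote 3B at 0x1e = a5655c
  after D3: wrote 8B at 0x16 = 5c98718cb3efca5c
  after D4: wrote 3B at 0x06 = 30f065
query mem[0x1e]=0xa5, mem[0x0f]=0x5c, mem[0x08]=0x65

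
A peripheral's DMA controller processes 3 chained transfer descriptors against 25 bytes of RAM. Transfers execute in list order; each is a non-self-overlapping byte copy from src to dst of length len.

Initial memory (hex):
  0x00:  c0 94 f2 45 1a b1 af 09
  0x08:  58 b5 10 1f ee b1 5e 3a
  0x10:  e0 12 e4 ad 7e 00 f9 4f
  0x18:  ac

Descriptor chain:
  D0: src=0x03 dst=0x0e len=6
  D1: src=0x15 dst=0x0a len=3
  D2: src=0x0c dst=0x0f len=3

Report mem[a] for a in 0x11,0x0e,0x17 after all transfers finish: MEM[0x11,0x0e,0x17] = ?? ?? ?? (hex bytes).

MEM[0x11,0x0e,0x17] = 45 45 4f

D0: mem[0x0e..0x13] <- [45 1a b1 af 09 58]
D1: mem[0x0a..0x0c] <- [00 f9 4f]
D2: mem[0x0f..0x11] <- [4f b1 45]
query mem[0x11]=0x45, mem[0x0e]=0x45, mem[0x17]=0x4f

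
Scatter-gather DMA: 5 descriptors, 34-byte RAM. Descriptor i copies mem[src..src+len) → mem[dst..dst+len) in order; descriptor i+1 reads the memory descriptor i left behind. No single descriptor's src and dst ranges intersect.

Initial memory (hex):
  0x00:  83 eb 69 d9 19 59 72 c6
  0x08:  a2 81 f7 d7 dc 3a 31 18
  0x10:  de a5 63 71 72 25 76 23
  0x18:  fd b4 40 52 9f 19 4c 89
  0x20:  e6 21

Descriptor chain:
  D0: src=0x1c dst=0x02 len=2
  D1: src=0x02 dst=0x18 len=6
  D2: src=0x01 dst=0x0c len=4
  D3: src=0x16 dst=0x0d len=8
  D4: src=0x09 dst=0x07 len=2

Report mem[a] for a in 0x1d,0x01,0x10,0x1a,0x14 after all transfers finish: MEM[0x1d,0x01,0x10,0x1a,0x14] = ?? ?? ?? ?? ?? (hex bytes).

MEM[0x1d,0x01,0x10,0x1a,0x14] = c6 eb 19 19 c6

#0 dst[0x02+2] := {0x9f,0x19}
#1 dst[0x18+6] := {0x9f,0x19,0x19,0x59,0x72,0xc6}
#2 dst[0x0c+4] := {0xeb,0x9f,0x19,0x19}
#3 dst[0x0d+8] := {0x76,0x23,0x9f,0x19,0x19,0x59,0x72,0xc6}
#4 dst[0x07+2] := {0x81,0xf7}
query mem[0x1d]=0xc6, mem[0x01]=0xeb, mem[0x10]=0x19, mem[0x1a]=0x19, mem[0x14]=0xc6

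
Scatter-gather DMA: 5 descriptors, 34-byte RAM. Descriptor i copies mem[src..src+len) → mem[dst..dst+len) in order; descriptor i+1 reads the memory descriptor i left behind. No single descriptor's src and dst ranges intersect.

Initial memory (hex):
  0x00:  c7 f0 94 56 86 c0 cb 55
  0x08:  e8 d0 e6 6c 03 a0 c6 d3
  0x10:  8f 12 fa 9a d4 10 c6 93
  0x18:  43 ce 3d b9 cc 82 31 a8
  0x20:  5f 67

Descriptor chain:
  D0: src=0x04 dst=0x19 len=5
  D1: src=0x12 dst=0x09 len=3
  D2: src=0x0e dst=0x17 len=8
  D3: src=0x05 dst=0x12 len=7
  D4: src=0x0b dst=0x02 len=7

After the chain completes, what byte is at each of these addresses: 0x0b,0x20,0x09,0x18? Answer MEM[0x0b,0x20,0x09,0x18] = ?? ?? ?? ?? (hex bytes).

MEM[0x0b,0x20,0x09,0x18] = d4 5f fa d4

D0: mem[0x19..0x1d] <- [86 c0 cb 55 e8]
D1: mem[0x09..0x0b] <- [fa 9a d4]
D2: mem[0x17..0x1e] <- [c6 d3 8f 12 fa 9a d4 10]
D3: mem[0x12..0x18] <- [c0 cb 55 e8 fa 9a d4]
D4: mem[0x02..0x08] <- [d4 03 a0 c6 d3 8f 12]
query mem[0x0b]=0xd4, mem[0x20]=0x5f, mem[0x09]=0xfa, mem[0x18]=0xd4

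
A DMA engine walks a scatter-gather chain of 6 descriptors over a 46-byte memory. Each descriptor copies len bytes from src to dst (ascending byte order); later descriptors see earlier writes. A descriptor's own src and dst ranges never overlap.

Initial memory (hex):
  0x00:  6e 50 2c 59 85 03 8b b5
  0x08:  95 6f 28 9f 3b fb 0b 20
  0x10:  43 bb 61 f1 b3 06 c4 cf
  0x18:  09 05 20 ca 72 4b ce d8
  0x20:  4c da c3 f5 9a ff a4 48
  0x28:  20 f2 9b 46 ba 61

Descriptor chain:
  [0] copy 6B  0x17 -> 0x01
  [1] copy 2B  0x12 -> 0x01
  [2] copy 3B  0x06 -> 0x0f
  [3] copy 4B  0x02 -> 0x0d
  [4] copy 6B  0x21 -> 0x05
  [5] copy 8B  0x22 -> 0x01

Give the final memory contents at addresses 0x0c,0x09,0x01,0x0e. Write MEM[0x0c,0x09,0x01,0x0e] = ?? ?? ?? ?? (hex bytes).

[0] 0x17->0x01 len=6 : cf 09 05 20 ca 72
[1] 0x12->0x01 len=2 : 61 f1
[2] 0x06->0x0f len=3 : 72 b5 95
[3] 0x02->0x0d len=4 : f1 05 20 ca
[4] 0x21->0x05 len=6 : da c3 f5 9a ff a4
[5] 0x22->0x01 len=8 : c3 f5 9a ff a4 48 20 f2
query mem[0x0c]=0x3b, mem[0x09]=0xff, mem[0x01]=0xc3, mem[0x0e]=0x05

MEM[0x0c,0x09,0x01,0x0e] = 3b ff c3 05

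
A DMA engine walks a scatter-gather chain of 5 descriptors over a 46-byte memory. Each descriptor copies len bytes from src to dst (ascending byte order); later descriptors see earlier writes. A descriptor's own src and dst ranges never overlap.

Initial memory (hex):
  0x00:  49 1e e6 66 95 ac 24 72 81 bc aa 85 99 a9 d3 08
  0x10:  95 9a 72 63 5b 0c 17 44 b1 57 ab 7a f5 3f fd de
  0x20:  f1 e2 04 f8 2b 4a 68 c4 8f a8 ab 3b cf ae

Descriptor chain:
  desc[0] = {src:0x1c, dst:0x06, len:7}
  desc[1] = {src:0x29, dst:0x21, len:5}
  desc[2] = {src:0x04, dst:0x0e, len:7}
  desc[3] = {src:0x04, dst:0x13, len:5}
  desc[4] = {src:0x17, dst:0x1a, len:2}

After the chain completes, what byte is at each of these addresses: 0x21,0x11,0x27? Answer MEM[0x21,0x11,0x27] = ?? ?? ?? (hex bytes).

#0 dst[0x06+7] := {0xf5,0x3f,0xfd,0xde,0xf1,0xe2,0x04}
#1 dst[0x21+5] := {0xa8,0xab,0x3b,0xcf,0xae}
#2 dst[0x0e+7] := {0x95,0xac,0xf5,0x3f,0xfd,0xde,0xf1}
#3 dst[0x13+5] := {0x95,0xac,0xf5,0x3f,0xfd}
#4 dst[0x1a+2] := {0xfd,0xb1}
query mem[0x21]=0xa8, mem[0x11]=0x3f, mem[0x27]=0xc4

MEM[0x21,0x11,0x27] = a8 3f c4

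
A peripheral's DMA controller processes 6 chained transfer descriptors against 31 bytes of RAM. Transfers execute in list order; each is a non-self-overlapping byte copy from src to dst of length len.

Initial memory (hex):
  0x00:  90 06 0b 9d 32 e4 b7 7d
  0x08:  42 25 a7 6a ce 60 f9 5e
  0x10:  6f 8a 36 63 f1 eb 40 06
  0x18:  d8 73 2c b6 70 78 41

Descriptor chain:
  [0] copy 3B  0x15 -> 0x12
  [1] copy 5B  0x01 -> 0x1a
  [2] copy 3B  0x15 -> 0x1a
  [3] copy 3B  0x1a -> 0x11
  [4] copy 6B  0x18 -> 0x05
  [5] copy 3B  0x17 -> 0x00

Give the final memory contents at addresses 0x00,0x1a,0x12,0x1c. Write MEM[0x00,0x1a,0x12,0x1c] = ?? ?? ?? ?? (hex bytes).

MEM[0x00,0x1a,0x12,0x1c] = 06 eb 40 06

  after D0: wrote 3B at 0x12 = eb4006
  after D1: wrote 5B at 0x1a = 060b9d32e4
  after D2: wrote 3B at 0x1a = eb4006
  after D3: wrote 3B at 0x11 = eb4006
  after D4: wrote 6B at 0x05 = d873eb400632
  after D5: wrote 3B at 0x00 = 06d873
query mem[0x00]=0x06, mem[0x1a]=0xeb, mem[0x12]=0x40, mem[0x1c]=0x06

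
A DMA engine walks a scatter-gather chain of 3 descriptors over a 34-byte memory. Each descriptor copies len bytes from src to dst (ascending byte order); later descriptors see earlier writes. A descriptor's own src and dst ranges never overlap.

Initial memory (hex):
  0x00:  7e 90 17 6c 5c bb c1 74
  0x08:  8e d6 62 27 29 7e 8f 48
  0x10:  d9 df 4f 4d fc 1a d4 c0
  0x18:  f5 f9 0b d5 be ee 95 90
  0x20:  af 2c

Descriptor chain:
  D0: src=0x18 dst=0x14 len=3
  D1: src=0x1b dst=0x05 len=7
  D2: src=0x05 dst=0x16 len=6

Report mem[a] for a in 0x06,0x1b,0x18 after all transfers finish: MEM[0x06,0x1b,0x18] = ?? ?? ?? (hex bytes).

#0 dst[0x14+3] := {0xf5,0xf9,0x0b}
#1 dst[0x05+7] := {0xd5,0xbe,0xee,0x95,0x90,0xaf,0x2c}
#2 dst[0x16+6] := {0xd5,0xbe,0xee,0x95,0x90,0xaf}
query mem[0x06]=0xbe, mem[0x1b]=0xaf, mem[0x18]=0xee

MEM[0x06,0x1b,0x18] = be af ee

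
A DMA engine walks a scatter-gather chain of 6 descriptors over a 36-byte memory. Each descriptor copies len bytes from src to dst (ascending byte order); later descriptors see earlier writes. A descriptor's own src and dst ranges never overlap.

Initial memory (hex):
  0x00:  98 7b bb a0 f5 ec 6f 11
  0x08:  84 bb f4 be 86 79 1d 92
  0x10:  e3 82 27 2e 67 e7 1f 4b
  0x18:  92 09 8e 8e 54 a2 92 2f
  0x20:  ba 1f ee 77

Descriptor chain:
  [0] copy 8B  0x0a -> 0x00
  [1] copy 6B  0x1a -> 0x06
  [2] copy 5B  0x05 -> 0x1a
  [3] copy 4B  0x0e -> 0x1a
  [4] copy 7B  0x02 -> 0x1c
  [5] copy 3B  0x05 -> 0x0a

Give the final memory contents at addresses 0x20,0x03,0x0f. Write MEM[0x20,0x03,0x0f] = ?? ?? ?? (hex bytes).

  after D0: wrote 8B at 0x00 = f4be86791d92e382
  after D1: wrote 6B at 0x06 = 8e8e54a2922f
  after D2: wrote 5B at 0x1a = 928e8e54a2
  after D3: wrote 4B at 0x1a = 1d92e382
  after D4: wrote 7B at 0x1c = 86791d928e8e54
  after D5: wrote 3B at 0x0a = 928e8e
query mem[0x20]=0x8e, mem[0x03]=0x79, mem[0x0f]=0x92

MEM[0x20,0x03,0x0f] = 8e 79 92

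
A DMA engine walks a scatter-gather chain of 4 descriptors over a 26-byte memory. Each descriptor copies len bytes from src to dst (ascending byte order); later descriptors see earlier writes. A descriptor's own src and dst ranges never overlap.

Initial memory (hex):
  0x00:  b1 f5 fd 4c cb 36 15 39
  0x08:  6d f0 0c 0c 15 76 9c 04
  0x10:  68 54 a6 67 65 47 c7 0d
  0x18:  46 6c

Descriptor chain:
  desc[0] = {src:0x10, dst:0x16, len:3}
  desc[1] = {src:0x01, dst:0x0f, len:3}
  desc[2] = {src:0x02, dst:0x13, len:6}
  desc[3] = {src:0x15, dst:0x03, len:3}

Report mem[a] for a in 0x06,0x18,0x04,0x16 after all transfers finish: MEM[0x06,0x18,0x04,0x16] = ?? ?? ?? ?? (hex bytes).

#0 dst[0x16+3] := {0x68,0x54,0xa6}
#1 dst[0x0f+3] := {0xf5,0xfd,0x4c}
#2 dst[0x13+6] := {0xfd,0x4c,0xcb,0x36,0x15,0x39}
#3 dst[0x03+3] := {0xcb,0x36,0x15}
query mem[0x06]=0x15, mem[0x18]=0x39, mem[0x04]=0x36, mem[0x16]=0x36

MEM[0x06,0x18,0x04,0x16] = 15 39 36 36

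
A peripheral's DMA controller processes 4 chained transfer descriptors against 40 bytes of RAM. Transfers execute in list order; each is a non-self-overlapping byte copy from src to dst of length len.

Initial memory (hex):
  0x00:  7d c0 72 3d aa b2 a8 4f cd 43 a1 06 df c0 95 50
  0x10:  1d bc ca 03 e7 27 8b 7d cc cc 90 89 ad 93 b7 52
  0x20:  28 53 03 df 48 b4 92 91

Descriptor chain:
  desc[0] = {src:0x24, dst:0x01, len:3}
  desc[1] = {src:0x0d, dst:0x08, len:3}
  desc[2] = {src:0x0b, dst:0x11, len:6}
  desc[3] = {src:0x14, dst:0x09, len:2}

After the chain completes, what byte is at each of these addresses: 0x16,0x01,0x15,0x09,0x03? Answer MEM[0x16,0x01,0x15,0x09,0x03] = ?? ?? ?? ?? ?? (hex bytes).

MEM[0x16,0x01,0x15,0x09,0x03] = 1d 48 50 95 92

#0 dst[0x01+3] := {0x48,0xb4,0x92}
#1 dst[0x08+3] := {0xc0,0x95,0x50}
#2 dst[0x11+6] := {0x06,0xdf,0xc0,0x95,0x50,0x1d}
#3 dst[0x09+2] := {0x95,0x50}
query mem[0x16]=0x1d, mem[0x01]=0x48, mem[0x15]=0x50, mem[0x09]=0x95, mem[0x03]=0x92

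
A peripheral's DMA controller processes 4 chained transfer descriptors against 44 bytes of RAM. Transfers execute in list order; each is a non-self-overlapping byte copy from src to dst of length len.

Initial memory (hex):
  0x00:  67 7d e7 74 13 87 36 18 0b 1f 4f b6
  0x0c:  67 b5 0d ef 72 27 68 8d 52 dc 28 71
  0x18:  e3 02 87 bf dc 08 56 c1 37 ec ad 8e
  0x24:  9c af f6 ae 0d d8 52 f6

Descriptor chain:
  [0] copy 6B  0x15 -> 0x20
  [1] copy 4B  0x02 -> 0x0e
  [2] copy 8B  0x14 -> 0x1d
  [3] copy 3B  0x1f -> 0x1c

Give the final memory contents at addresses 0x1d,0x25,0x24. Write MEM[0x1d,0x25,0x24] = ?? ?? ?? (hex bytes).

#0 dst[0x20+6] := {0xdc,0x28,0x71,0xe3,0x02,0x87}
#1 dst[0x0e+4] := {0xe7,0x74,0x13,0x87}
#2 dst[0x1d+8] := {0x52,0xdc,0x28,0x71,0xe3,0x02,0x87,0xbf}
#3 dst[0x1c+3] := {0x28,0x71,0xe3}
query mem[0x1d]=0x71, mem[0x25]=0x87, mem[0x24]=0xbf

MEM[0x1d,0x25,0x24] = 71 87 bf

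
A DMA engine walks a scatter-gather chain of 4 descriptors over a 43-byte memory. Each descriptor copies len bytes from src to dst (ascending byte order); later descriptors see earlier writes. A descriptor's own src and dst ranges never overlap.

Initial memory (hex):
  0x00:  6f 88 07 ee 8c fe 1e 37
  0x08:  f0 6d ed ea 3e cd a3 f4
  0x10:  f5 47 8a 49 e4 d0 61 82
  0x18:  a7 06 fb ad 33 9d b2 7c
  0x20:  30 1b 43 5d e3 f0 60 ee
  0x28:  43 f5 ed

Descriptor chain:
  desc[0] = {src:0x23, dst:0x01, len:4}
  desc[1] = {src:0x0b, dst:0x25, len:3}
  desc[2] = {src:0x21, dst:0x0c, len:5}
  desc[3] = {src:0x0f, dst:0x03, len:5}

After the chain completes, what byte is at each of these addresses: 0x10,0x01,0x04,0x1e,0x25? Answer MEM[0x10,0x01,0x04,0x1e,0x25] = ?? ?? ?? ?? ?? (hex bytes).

D0: mem[0x01..0x04] <- [5d e3 f0 60]
D1: mem[0x25..0x27] <- [ea 3e cd]
D2: mem[0x0c..0x10] <- [1b 43 5d e3 ea]
D3: mem[0x03..0x07] <- [e3 ea 47 8a 49]
query mem[0x10]=0xea, mem[0x01]=0x5d, mem[0x04]=0xea, mem[0x1e]=0xb2, mem[0x25]=0xea

MEM[0x10,0x01,0x04,0x1e,0x25] = ea 5d ea b2 ea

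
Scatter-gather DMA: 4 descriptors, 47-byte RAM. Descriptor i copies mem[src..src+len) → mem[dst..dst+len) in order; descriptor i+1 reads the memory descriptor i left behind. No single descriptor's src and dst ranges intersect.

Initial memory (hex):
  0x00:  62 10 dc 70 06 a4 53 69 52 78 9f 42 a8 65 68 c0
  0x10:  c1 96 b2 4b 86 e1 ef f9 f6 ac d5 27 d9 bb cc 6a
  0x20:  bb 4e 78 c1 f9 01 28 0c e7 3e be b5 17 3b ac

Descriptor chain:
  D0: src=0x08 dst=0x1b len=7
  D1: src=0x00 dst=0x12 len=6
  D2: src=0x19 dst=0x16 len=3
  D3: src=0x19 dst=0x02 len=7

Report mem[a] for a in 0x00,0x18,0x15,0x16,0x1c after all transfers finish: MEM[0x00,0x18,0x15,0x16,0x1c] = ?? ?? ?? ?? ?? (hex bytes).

D0: mem[0x1b..0x21] <- [52 78 9f 42 a8 65 68]
D1: mem[0x12..0x17] <- [62 10 dc 70 06 a4]
D2: mem[0x16..0x18] <- [ac d5 52]
D3: mem[0x02..0x08] <- [ac d5 52 78 9f 42 a8]
query mem[0x00]=0x62, mem[0x18]=0x52, mem[0x15]=0x70, mem[0x16]=0xac, mem[0x1c]=0x78

MEM[0x00,0x18,0x15,0x16,0x1c] = 62 52 70 ac 78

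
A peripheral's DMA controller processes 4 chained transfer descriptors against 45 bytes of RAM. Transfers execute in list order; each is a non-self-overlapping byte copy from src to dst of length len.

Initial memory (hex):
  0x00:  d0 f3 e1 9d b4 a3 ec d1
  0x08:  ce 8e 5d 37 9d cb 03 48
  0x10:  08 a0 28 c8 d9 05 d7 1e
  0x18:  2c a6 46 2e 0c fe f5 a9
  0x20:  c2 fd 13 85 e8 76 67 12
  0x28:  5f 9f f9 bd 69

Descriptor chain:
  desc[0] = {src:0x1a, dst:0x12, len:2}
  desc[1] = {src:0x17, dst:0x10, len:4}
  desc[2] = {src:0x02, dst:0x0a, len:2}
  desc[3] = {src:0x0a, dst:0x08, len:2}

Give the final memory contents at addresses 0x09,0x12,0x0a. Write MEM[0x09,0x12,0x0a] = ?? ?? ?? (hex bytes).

MEM[0x09,0x12,0x0a] = 9d a6 e1

[0] 0x1a->0x12 len=2 : 46 2e
[1] 0x17->0x10 len=4 : 1e 2c a6 46
[2] 0x02->0x0a len=2 : e1 9d
[3] 0x0a->0x08 len=2 : e1 9d
query mem[0x09]=0x9d, mem[0x12]=0xa6, mem[0x0a]=0xe1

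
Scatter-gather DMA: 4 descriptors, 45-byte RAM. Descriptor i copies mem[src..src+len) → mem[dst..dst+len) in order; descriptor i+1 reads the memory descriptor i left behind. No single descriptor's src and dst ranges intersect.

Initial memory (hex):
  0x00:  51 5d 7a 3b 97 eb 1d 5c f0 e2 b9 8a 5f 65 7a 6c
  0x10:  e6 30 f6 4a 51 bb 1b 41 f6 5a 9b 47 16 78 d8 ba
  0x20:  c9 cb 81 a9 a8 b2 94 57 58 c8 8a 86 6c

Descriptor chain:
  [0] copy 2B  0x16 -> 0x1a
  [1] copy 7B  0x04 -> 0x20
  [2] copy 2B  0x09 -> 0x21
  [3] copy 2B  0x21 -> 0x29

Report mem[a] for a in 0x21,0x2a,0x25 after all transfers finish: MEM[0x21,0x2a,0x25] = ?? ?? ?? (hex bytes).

MEM[0x21,0x2a,0x25] = e2 b9 e2

D0: mem[0x1a..0x1b] <- [1b 41]
D1: mem[0x20..0x26] <- [97 eb 1d 5c f0 e2 b9]
D2: mem[0x21..0x22] <- [e2 b9]
D3: mem[0x29..0x2a] <- [e2 b9]
query mem[0x21]=0xe2, mem[0x2a]=0xb9, mem[0x25]=0xe2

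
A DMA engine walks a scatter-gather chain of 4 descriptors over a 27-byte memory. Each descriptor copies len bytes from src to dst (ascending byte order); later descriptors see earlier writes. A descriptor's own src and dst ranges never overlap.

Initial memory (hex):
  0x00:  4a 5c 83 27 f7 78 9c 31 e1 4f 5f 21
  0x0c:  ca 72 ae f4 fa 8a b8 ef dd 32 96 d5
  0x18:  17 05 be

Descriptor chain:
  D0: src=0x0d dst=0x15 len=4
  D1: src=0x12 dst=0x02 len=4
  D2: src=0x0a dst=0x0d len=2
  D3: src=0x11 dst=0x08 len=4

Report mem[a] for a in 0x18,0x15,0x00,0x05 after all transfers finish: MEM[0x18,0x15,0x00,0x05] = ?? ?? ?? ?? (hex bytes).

D0: mem[0x15..0x18] <- [72 ae f4 fa]
D1: mem[0x02..0x05] <- [b8 ef dd 72]
D2: mem[0x0d..0x0e] <- [5f 21]
D3: mem[0x08..0x0b] <- [8a b8 ef dd]
query mem[0x18]=0xfa, mem[0x15]=0x72, mem[0x00]=0x4a, mem[0x05]=0x72

MEM[0x18,0x15,0x00,0x05] = fa 72 4a 72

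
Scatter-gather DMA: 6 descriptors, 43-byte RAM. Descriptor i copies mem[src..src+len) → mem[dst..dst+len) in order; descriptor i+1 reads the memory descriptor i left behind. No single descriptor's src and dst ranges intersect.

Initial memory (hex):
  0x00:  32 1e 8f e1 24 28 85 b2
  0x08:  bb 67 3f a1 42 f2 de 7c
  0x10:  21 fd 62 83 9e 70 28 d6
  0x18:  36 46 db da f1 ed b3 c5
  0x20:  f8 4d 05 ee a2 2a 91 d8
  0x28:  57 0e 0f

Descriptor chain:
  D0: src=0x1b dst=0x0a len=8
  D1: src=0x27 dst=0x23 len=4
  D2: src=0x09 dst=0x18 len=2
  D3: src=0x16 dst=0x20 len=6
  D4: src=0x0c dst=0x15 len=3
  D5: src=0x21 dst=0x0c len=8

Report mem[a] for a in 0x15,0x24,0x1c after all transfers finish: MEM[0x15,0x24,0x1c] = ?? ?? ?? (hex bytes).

MEM[0x15,0x24,0x1c] = ed db f1

  after D0: wrote 8B at 0x0a = daf1edb3c5f84d05
  after D1: wrote 4B at 0x23 = d8570e0f
  after D2: wrote 2B at 0x18 = 67da
  after D3: wrote 6B at 0x20 = 28d667dadbda
  after D4: wrote 3B at 0x15 = edb3c5
  after D5: wrote 8B at 0x0c = d667dadbda0fd857
query mem[0x15]=0xed, mem[0x24]=0xdb, mem[0x1c]=0xf1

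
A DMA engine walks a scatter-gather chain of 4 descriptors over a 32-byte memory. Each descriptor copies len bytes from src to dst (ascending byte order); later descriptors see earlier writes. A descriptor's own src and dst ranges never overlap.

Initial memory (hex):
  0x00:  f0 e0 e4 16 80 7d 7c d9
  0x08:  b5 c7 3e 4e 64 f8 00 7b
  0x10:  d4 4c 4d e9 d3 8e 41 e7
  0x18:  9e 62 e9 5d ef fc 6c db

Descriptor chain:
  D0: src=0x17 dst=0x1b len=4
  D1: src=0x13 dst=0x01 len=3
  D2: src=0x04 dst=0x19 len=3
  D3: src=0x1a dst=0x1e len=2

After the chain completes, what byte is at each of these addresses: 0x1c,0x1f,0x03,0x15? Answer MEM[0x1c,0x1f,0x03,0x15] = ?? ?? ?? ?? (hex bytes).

[0] 0x17->0x1b len=4 : e7 9e 62 e9
[1] 0x13->0x01 len=3 : e9 d3 8e
[2] 0x04->0x19 len=3 : 80 7d 7c
[3] 0x1a->0x1e len=2 : 7d 7c
query mem[0x1c]=0x9e, mem[0x1f]=0x7c, mem[0x03]=0x8e, mem[0x15]=0x8e

MEM[0x1c,0x1f,0x03,0x15] = 9e 7c 8e 8e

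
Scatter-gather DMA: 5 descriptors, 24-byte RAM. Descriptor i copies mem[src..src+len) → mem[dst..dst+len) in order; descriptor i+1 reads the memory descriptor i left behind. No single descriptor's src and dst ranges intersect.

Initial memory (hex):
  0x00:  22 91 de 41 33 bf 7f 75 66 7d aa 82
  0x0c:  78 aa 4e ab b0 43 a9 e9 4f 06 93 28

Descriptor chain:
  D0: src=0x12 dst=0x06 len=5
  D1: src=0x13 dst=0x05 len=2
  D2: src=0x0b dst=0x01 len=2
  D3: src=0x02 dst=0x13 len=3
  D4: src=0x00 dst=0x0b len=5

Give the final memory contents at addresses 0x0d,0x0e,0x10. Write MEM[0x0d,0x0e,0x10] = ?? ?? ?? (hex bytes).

MEM[0x0d,0x0e,0x10] = 78 41 b0

[0] 0x12->0x06 len=5 : a9 e9 4f 06 93
[1] 0x13->0x05 len=2 : e9 4f
[2] 0x0b->0x01 len=2 : 82 78
[3] 0x02->0x13 len=3 : 78 41 33
[4] 0x00->0x0b len=5 : 22 82 78 41 33
query mem[0x0d]=0x78, mem[0x0e]=0x41, mem[0x10]=0xb0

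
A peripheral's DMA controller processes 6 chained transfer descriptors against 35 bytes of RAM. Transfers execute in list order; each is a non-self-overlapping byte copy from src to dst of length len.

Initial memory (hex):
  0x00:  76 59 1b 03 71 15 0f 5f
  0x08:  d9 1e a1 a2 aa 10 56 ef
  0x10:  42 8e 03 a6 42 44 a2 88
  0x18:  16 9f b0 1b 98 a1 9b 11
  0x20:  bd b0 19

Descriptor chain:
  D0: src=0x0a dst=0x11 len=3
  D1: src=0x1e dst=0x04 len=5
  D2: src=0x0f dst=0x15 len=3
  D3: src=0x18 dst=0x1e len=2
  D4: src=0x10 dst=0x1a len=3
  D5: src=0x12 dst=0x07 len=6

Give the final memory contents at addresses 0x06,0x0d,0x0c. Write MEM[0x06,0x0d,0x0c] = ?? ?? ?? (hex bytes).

D0: mem[0x11..0x13] <- [a1 a2 aa]
D1: mem[0x04..0x08] <- [9b 11 bd b0 19]
D2: mem[0x15..0x17] <- [ef 42 a1]
D3: mem[0x1e..0x1f] <- [16 9f]
D4: mem[0x1a..0x1c] <- [42 a1 a2]
D5: mem[0x07..0x0c] <- [a2 aa 42 ef 42 a1]
query mem[0x06]=0xbd, mem[0x0d]=0x10, mem[0x0c]=0xa1

MEM[0x06,0x0d,0x0c] = bd 10 a1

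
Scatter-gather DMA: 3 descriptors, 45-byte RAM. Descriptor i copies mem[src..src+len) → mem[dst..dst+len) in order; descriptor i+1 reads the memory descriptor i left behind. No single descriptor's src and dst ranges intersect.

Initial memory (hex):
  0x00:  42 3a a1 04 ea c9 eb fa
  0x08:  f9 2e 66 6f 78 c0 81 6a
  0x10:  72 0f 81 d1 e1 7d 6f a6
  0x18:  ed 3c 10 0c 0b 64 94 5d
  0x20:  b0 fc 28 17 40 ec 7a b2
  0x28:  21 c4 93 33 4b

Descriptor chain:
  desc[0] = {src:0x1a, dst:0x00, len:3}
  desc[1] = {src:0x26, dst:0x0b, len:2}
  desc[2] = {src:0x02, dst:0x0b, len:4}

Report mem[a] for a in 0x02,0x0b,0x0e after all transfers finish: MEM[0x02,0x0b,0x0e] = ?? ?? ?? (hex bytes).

#0 dst[0x00+3] := {0x10,0x0c,0x0b}
#1 dst[0x0b+2] := {0x7a,0xb2}
#2 dst[0x0b+4] := {0x0b,0x04,0xea,0xc9}
query mem[0x02]=0x0b, mem[0x0b]=0x0b, mem[0x0e]=0xc9

MEM[0x02,0x0b,0x0e] = 0b 0b c9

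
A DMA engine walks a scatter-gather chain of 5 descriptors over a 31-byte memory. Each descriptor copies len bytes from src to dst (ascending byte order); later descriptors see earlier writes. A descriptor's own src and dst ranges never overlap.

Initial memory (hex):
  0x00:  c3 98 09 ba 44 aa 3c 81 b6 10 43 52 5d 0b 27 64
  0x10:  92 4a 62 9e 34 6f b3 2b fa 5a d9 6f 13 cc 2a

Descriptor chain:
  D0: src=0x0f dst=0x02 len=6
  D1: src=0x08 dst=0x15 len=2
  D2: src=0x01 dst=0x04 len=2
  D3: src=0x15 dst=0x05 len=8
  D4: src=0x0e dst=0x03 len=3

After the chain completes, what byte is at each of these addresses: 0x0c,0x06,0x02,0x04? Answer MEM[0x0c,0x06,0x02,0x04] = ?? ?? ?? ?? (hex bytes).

#0 dst[0x02+6] := {0x64,0x92,0x4a,0x62,0x9e,0x34}
#1 dst[0x15+2] := {0xb6,0x10}
#2 dst[0x04+2] := {0x98,0x64}
#3 dst[0x05+8] := {0xb6,0x10,0x2b,0xfa,0x5a,0xd9,0x6f,0x13}
#4 dst[0x03+3] := {0x27,0x64,0x92}
query mem[0x0c]=0x13, mem[0x06]=0x10, mem[0x02]=0x64, mem[0x04]=0x64

MEM[0x0c,0x06,0x02,0x04] = 13 10 64 64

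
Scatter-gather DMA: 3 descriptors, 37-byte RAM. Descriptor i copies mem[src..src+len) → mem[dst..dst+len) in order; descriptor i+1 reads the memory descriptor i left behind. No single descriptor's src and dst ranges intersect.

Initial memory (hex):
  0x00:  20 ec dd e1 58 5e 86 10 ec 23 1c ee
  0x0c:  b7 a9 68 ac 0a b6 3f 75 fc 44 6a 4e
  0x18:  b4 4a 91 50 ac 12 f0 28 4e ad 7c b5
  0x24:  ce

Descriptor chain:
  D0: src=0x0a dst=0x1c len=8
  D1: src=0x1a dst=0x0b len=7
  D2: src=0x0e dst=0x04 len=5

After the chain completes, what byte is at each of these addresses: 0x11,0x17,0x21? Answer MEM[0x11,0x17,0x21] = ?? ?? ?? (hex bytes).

MEM[0x11,0x17,0x21] = 68 4e ac

  after D0: wrote 8B at 0x1c = 1ceeb7a968ac0ab6
  after D1: wrote 7B at 0x0b = 91501ceeb7a968
  after D2: wrote 5B at 0x04 = eeb7a9683f
query mem[0x11]=0x68, mem[0x17]=0x4e, mem[0x21]=0xac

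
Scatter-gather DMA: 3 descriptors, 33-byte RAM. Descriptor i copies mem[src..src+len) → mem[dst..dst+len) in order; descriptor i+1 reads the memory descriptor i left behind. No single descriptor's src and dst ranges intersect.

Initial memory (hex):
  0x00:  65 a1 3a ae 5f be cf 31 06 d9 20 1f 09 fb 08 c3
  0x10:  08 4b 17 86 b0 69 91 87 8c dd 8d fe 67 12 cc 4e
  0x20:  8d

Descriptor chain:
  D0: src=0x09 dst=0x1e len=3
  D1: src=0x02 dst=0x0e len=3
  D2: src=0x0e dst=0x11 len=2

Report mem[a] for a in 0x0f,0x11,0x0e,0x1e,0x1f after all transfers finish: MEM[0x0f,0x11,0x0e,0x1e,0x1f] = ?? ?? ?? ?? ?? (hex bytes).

[0] 0x09->0x1e len=3 : d9 20 1f
[1] 0x02->0x0e len=3 : 3a ae 5f
[2] 0x0e->0x11 len=2 : 3a ae
query mem[0x0f]=0xae, mem[0x11]=0x3a, mem[0x0e]=0x3a, mem[0x1e]=0xd9, mem[0x1f]=0x20

MEM[0x0f,0x11,0x0e,0x1e,0x1f] = ae 3a 3a d9 20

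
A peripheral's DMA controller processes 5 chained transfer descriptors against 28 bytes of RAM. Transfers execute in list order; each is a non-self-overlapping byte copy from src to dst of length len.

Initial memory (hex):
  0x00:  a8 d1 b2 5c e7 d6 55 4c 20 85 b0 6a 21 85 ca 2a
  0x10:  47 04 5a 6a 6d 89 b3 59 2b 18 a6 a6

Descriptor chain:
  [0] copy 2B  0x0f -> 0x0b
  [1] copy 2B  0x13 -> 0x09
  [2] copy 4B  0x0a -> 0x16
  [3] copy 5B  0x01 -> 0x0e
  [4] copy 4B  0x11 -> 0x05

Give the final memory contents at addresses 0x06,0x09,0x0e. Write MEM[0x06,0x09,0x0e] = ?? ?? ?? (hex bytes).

MEM[0x06,0x09,0x0e] = d6 6a d1

  after D0: wrote 2B at 0x0b = 2a47
  after D1: wrote 2B at 0x09 = 6a6d
  after D2: wrote 4B at 0x16 = 6d2a4785
  after D3: wrote 5B at 0x0e = d1b25ce7d6
  after D4: wrote 4B at 0x05 = e7d66a6d
query mem[0x06]=0xd6, mem[0x09]=0x6a, mem[0x0e]=0xd1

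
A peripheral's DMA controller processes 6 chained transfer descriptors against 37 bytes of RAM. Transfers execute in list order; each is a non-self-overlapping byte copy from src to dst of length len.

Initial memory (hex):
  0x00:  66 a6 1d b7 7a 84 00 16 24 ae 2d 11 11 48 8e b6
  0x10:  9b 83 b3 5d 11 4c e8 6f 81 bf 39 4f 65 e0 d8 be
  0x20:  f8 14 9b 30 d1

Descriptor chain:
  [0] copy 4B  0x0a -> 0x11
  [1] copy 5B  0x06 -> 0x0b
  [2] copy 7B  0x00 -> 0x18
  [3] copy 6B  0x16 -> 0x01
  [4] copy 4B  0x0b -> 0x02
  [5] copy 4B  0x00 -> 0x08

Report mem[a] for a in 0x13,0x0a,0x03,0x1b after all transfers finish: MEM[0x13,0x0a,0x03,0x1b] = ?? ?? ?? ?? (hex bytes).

#0 dst[0x11+4] := {0x2d,0x11,0x11,0x48}
#1 dst[0x0b+5] := {0x00,0x16,0x24,0xae,0x2d}
#2 dst[0x18+7] := {0x66,0xa6,0x1d,0xb7,0x7a,0x84,0x00}
#3 dst[0x01+6] := {0xe8,0x6f,0x66,0xa6,0x1d,0xb7}
#4 dst[0x02+4] := {0x00,0x16,0x24,0xae}
#5 dst[0x08+4] := {0x66,0xe8,0x00,0x16}
query mem[0x13]=0x11, mem[0x0a]=0x00, mem[0x03]=0x16, mem[0x1b]=0xb7

MEM[0x13,0x0a,0x03,0x1b] = 11 00 16 b7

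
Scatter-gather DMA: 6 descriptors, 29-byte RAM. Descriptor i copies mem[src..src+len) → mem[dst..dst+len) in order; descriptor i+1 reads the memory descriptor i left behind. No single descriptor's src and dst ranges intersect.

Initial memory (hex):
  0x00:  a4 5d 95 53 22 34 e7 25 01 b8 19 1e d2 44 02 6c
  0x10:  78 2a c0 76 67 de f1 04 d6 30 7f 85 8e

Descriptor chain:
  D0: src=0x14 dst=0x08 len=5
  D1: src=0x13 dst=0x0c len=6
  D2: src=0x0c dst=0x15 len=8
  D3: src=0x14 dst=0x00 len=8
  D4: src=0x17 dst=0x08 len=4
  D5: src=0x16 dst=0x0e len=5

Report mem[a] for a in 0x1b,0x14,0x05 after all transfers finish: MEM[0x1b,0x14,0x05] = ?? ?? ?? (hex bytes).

  after D0: wrote 5B at 0x08 = 67def104d6
  after D1: wrote 6B at 0x0c = 7667def104d6
  after D2: wrote 8B at 0x15 = 7667def104d6c076
  after D3: wrote 8B at 0x00 = 677667def104d6c0
  after D4: wrote 4B at 0x08 = def104d6
  after D5: wrote 5B at 0x0e = 67def104d6
query mem[0x1b]=0xc0, mem[0x14]=0x67, mem[0x05]=0x04

MEM[0x1b,0x14,0x05] = c0 67 04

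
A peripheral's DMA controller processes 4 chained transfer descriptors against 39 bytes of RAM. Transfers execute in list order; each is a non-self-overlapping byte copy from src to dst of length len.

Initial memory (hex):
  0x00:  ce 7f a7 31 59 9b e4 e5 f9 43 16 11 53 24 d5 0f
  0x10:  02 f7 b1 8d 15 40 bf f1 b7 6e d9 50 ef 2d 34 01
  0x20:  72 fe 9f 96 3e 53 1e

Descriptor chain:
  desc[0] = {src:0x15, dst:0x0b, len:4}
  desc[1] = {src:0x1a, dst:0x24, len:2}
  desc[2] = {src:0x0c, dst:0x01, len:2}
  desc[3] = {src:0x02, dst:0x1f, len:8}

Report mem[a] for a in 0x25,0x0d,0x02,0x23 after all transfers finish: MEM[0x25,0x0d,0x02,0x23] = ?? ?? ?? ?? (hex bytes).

MEM[0x25,0x0d,0x02,0x23] = f9 f1 f1 e4

[0] 0x15->0x0b len=4 : 40 bf f1 b7
[1] 0x1a->0x24 len=2 : d9 50
[2] 0x0c->0x01 len=2 : bf f1
[3] 0x02->0x1f len=8 : f1 31 59 9b e4 e5 f9 43
query mem[0x25]=0xf9, mem[0x0d]=0xf1, mem[0x02]=0xf1, mem[0x23]=0xe4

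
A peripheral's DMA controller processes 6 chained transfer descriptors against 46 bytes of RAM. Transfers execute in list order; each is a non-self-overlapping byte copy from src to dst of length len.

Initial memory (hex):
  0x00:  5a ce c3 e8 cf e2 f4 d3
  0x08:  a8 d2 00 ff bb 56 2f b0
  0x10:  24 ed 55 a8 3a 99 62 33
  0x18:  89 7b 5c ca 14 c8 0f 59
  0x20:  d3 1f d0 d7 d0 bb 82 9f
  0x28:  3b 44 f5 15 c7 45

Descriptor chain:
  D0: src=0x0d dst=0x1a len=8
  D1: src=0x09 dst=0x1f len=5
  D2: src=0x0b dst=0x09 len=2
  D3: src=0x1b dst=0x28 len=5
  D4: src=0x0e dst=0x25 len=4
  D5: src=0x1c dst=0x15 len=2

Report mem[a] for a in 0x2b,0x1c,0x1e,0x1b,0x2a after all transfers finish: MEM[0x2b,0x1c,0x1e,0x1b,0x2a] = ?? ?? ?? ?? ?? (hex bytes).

MEM[0x2b,0x1c,0x1e,0x1b,0x2a] = ed b0 ed 2f 24

[0] 0x0d->0x1a len=8 : 56 2f b0 24 ed 55 a8 3a
[1] 0x09->0x1f len=5 : d2 00 ff bb 56
[2] 0x0b->0x09 len=2 : ff bb
[3] 0x1b->0x28 len=5 : 2f b0 24 ed d2
[4] 0x0e->0x25 len=4 : 2f b0 24 ed
[5] 0x1c->0x15 len=2 : b0 24
query mem[0x2b]=0xed, mem[0x1c]=0xb0, mem[0x1e]=0xed, mem[0x1b]=0x2f, mem[0x2a]=0x24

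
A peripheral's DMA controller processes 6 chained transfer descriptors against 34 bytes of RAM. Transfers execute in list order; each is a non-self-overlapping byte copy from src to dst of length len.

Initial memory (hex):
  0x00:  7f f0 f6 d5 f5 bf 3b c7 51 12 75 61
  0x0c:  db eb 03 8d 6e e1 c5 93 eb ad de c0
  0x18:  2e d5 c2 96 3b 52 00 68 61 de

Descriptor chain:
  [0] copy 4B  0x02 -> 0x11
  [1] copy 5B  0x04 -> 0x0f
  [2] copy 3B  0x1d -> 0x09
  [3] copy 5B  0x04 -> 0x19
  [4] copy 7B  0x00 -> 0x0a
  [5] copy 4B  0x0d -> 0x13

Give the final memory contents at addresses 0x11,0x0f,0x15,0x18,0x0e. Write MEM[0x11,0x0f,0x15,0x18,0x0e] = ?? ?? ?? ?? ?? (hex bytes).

MEM[0x11,0x0f,0x15,0x18,0x0e] = 3b bf bf 2e f5

#0 dst[0x11+4] := {0xf6,0xd5,0xf5,0xbf}
#1 dst[0x0f+5] := {0xf5,0xbf,0x3b,0xc7,0x51}
#2 dst[0x09+3] := {0x52,0x00,0x68}
#3 dst[0x19+5] := {0xf5,0xbf,0x3b,0xc7,0x51}
#4 dst[0x0a+7] := {0x7f,0xf0,0xf6,0xd5,0xf5,0xbf,0x3b}
#5 dst[0x13+4] := {0xd5,0xf5,0xbf,0x3b}
query mem[0x11]=0x3b, mem[0x0f]=0xbf, mem[0x15]=0xbf, mem[0x18]=0x2e, mem[0x0e]=0xf5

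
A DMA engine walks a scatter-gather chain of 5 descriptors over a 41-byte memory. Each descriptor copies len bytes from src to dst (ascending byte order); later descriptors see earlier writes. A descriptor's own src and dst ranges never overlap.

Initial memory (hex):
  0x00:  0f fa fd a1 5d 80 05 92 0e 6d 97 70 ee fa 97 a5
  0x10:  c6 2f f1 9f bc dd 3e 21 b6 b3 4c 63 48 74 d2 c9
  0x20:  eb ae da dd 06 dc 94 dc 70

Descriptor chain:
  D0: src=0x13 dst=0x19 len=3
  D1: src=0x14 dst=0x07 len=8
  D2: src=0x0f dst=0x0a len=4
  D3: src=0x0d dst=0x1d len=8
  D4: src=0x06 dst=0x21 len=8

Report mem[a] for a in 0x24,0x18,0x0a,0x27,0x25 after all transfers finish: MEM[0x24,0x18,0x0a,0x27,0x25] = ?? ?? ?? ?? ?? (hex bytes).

D0: mem[0x19..0x1b] <- [9f bc dd]
D1: mem[0x07..0x0e] <- [bc dd 3e 21 b6 9f bc dd]
D2: mem[0x0a..0x0d] <- [a5 c6 2f f1]
D3: mem[0x1d..0x24] <- [f1 dd a5 c6 2f f1 9f bc]
D4: mem[0x21..0x28] <- [05 bc dd 3e a5 c6 2f f1]
query mem[0x24]=0x3e, mem[0x18]=0xb6, mem[0x0a]=0xa5, mem[0x27]=0x2f, mem[0x25]=0xa5

MEM[0x24,0x18,0x0a,0x27,0x25] = 3e b6 a5 2f a5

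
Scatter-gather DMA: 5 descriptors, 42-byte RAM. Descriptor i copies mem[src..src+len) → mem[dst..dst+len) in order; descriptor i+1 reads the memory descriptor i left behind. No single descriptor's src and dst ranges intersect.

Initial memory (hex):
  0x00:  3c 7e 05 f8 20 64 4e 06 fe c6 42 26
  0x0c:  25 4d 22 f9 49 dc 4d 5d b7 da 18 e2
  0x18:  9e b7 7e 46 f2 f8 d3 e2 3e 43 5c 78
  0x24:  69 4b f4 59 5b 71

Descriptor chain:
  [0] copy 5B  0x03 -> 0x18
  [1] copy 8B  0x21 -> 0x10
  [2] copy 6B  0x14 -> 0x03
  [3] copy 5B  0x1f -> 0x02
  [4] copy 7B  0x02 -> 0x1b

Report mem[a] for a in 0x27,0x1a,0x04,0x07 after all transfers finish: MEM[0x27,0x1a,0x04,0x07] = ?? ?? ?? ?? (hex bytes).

MEM[0x27,0x1a,0x04,0x07] = 59 64 43 f8

[0] 0x03->0x18 len=5 : f8 20 64 4e 06
[1] 0x21->0x10 len=8 : 43 5c 78 69 4b f4 59 5b
[2] 0x14->0x03 len=6 : 4b f4 59 5b f8 20
[3] 0x1f->0x02 len=5 : e2 3e 43 5c 78
[4] 0x02->0x1b len=7 : e2 3e 43 5c 78 f8 20
query mem[0x27]=0x59, mem[0x1a]=0x64, mem[0x04]=0x43, mem[0x07]=0xf8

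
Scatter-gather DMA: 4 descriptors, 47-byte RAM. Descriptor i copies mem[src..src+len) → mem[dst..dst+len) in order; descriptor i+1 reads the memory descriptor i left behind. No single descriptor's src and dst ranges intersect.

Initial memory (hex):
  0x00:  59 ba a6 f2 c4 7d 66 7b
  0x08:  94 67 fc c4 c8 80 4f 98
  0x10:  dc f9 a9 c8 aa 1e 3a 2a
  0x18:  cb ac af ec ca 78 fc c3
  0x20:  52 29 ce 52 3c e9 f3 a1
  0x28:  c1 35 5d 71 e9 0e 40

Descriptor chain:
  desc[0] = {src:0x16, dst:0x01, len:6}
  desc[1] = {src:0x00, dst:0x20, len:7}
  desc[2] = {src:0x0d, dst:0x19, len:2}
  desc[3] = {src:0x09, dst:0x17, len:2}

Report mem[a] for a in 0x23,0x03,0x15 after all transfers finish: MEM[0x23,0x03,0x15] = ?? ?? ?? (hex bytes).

  after D0: wrote 6B at 0x01 = 3a2acbacafec
  after D1: wrote 7B at 0x20 = 593a2acbacafec
  after D2: wrote 2B at 0x19 = 804f
  after D3: wrote 2B at 0x17 = 67fc
query mem[0x23]=0xcb, mem[0x03]=0xcb, mem[0x15]=0x1e

MEM[0x23,0x03,0x15] = cb cb 1e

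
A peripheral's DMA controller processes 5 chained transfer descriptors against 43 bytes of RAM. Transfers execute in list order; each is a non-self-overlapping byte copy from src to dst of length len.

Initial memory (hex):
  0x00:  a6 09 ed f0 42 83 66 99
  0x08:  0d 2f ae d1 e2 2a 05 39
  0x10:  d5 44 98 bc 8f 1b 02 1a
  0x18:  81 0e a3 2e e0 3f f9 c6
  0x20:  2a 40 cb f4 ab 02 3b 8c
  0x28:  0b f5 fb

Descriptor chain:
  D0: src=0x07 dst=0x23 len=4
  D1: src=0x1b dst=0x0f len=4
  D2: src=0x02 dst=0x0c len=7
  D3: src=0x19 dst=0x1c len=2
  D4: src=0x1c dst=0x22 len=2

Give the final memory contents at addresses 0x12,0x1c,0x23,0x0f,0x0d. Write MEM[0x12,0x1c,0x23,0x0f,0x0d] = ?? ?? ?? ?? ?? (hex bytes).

#0 dst[0x23+4] := {0x99,0x0d,0x2f,0xae}
#1 dst[0x0f+4] := {0x2e,0xe0,0x3f,0xf9}
#2 dst[0x0c+7] := {0xed,0xf0,0x42,0x83,0x66,0x99,0x0d}
#3 dst[0x1c+2] := {0x0e,0xa3}
#4 dst[0x22+2] := {0x0e,0xa3}
query mem[0x12]=0x0d, mem[0x1c]=0x0e, mem[0x23]=0xa3, mem[0x0f]=0x83, mem[0x0d]=0xf0

MEM[0x12,0x1c,0x23,0x0f,0x0d] = 0d 0e a3 83 f0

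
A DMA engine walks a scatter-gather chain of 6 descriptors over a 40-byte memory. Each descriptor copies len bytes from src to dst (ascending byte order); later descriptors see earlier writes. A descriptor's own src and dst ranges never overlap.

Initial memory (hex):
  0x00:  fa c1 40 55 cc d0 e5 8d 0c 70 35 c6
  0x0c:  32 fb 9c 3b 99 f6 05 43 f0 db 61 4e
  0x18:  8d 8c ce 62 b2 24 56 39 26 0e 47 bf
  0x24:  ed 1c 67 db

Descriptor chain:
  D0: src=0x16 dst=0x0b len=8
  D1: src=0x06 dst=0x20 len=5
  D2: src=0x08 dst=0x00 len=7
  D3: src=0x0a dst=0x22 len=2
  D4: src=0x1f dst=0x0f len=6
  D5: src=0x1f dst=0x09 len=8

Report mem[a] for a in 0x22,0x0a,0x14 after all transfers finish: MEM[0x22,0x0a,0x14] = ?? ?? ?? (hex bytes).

#0 dst[0x0b+8] := {0x61,0x4e,0x8d,0x8c,0xce,0x62,0xb2,0x24}
#1 dst[0x20+5] := {0xe5,0x8d,0x0c,0x70,0x35}
#2 dst[0x00+7] := {0x0c,0x70,0x35,0x61,0x4e,0x8d,0x8c}
#3 dst[0x22+2] := {0x35,0x61}
#4 dst[0x0f+6] := {0x39,0xe5,0x8d,0x35,0x61,0x35}
#5 dst[0x09+8] := {0x39,0xe5,0x8d,0x35,0x61,0x35,0x1c,0x67}
query mem[0x22]=0x35, mem[0x0a]=0xe5, mem[0x14]=0x35

MEM[0x22,0x0a,0x14] = 35 e5 35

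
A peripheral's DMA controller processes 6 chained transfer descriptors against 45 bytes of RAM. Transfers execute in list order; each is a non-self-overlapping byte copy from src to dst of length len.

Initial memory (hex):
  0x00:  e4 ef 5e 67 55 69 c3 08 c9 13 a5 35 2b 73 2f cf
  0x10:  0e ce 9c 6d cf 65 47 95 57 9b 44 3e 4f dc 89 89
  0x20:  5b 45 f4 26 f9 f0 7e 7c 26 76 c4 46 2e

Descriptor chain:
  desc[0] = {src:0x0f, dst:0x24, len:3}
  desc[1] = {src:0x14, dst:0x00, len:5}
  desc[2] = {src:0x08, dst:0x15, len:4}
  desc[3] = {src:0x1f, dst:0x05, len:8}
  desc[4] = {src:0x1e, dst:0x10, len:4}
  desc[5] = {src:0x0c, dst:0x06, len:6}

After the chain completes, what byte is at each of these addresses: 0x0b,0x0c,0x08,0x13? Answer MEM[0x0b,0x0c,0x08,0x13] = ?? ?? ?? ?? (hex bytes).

MEM[0x0b,0x0c,0x08,0x13] = 89 ce 2f 45

D0: mem[0x24..0x26] <- [cf 0e ce]
D1: mem[0x00..0x04] <- [cf 65 47 95 57]
D2: mem[0x15..0x18] <- [c9 13 a5 35]
D3: mem[0x05..0x0c] <- [89 5b 45 f4 26 cf 0e ce]
D4: mem[0x10..0x13] <- [89 89 5b 45]
D5: mem[0x06..0x0b] <- [ce 73 2f cf 89 89]
query mem[0x0b]=0x89, mem[0x0c]=0xce, mem[0x08]=0x2f, mem[0x13]=0x45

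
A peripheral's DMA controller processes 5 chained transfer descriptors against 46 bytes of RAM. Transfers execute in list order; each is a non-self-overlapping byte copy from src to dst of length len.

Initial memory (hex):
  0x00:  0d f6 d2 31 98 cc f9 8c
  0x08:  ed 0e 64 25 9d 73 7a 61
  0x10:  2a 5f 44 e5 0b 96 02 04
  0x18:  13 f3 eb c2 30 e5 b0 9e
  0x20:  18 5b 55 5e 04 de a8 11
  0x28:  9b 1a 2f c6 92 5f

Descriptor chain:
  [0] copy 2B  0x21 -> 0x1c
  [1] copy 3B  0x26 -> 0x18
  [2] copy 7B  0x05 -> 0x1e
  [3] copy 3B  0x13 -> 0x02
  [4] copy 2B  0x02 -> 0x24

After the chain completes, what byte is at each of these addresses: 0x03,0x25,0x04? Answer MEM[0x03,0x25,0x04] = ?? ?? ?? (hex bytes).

MEM[0x03,0x25,0x04] = 0b 0b 96

#0 dst[0x1c+2] := {0x5b,0x55}
#1 dst[0x18+3] := {0xa8,0x11,0x9b}
#2 dst[0x1e+7] := {0xcc,0xf9,0x8c,0xed,0x0e,0x64,0x25}
#3 dst[0x02+3] := {0xe5,0x0b,0x96}
#4 dst[0x24+2] := {0xe5,0x0b}
query mem[0x03]=0x0b, mem[0x25]=0x0b, mem[0x04]=0x96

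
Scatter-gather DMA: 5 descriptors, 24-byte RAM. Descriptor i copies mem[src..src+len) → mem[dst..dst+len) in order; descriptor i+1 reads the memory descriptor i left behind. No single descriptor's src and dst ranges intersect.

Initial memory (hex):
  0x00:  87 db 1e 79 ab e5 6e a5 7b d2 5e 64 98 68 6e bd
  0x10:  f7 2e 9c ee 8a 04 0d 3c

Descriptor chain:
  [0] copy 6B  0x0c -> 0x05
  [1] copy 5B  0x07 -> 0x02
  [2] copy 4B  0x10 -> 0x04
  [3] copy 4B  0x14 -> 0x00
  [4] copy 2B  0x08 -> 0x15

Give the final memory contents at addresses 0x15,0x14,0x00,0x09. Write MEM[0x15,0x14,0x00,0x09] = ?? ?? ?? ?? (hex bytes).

  after D0: wrote 6B at 0x05 = 98686ebdf72e
  after D1: wrote 5B at 0x02 = 6ebdf72e64
  after D2: wrote 4B at 0x04 = f72e9cee
  after D3: wrote 4B at 0x00 = 8a040d3c
  after D4: wrote 2B at 0x15 = bdf7
query mem[0x15]=0xbd, mem[0x14]=0x8a, mem[0x00]=0x8a, mem[0x09]=0xf7

MEM[0x15,0x14,0x00,0x09] = bd 8a 8a f7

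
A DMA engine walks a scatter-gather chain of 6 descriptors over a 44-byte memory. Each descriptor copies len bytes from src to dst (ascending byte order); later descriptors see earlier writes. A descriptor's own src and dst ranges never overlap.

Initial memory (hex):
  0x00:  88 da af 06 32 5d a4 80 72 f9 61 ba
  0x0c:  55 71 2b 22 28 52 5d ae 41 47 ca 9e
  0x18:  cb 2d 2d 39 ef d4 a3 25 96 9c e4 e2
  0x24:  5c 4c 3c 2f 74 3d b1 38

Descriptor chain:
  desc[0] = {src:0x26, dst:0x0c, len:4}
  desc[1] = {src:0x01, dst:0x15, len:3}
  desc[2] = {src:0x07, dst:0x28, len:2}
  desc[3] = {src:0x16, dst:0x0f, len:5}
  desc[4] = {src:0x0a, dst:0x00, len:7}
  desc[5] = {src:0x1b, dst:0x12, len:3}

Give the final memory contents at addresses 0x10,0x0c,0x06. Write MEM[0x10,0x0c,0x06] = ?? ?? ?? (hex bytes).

[0] 0x26->0x0c len=4 : 3c 2f 74 3d
[1] 0x01->0x15 len=3 : da af 06
[2] 0x07->0x28 len=2 : 80 72
[3] 0x16->0x0f len=5 : af 06 cb 2d 2d
[4] 0x0a->0x00 len=7 : 61 ba 3c 2f 74 af 06
[5] 0x1b->0x12 len=3 : 39 ef d4
query mem[0x10]=0x06, mem[0x0c]=0x3c, mem[0x06]=0x06

MEM[0x10,0x0c,0x06] = 06 3c 06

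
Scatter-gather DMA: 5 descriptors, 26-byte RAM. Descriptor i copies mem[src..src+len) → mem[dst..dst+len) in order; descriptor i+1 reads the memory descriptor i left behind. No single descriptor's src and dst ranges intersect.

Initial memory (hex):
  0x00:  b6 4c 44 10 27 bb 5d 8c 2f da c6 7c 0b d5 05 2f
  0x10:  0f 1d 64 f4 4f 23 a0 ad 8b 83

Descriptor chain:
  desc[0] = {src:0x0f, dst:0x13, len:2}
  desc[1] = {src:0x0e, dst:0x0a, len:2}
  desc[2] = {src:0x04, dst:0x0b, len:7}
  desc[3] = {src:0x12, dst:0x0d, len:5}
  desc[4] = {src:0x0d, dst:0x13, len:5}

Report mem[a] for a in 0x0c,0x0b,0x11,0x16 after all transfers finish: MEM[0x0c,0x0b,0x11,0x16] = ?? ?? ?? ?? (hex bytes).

MEM[0x0c,0x0b,0x11,0x16] = bb 27 a0 23

  after D0: wrote 2B at 0x13 = 2f0f
  after D1: wrote 2B at 0x0a = 052f
  after D2: wrote 7B at 0x0b = 27bb5d8c2fda05
  after D3: wrote 5B at 0x0d = 642f0f23a0
  after D4: wrote 5B at 0x13 = 642f0f23a0
query mem[0x0c]=0xbb, mem[0x0b]=0x27, mem[0x11]=0xa0, mem[0x16]=0x23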